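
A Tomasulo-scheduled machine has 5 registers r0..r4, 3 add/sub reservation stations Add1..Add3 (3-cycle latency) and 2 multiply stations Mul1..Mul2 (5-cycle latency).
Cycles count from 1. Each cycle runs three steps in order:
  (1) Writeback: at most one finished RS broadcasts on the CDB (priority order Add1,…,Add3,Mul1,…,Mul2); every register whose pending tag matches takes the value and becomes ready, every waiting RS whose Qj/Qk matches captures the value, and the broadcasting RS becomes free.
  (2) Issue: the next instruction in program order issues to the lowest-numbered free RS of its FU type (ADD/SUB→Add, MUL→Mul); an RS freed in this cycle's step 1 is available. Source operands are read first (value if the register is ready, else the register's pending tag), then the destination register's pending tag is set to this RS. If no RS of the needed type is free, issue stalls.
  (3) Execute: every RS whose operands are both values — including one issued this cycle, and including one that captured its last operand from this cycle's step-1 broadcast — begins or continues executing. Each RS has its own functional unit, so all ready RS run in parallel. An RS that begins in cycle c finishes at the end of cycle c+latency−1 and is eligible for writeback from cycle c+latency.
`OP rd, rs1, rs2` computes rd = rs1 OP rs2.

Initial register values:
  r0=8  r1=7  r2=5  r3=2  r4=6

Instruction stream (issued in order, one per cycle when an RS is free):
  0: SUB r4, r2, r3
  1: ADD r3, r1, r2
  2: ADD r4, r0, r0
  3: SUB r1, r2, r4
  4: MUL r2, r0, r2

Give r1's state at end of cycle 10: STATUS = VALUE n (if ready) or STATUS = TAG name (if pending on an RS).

cycle 1: issue SUB r4<-Add1 // r0:8,r1:7,r2:5,r3:2,r4:Add1
cycle 2: issue ADD r3<-Add2 // r0:8,r1:7,r2:5,r3:Add2,r4:Add1
cycle 3: issue ADD r4<-Add3 // r0:8,r1:7,r2:5,r3:Add2,r4:Add3
cycle 4: CDB Add1=3; issue SUB r1<-Add1 // r0:8,r1:Add1,r2:5,r3:Add2,r4:Add3
cycle 5: CDB Add2=12; issue MUL r2<-Mul1 // r0:8,r1:Add1,r2:Mul1,r3:12,r4:Add3
cycle 6: CDB Add3=16 // r0:8,r1:Add1,r2:Mul1,r3:12,r4:16
cycle 7: - // r0:8,r1:Add1,r2:Mul1,r3:12,r4:16
cycle 8: - // r0:8,r1:Add1,r2:Mul1,r3:12,r4:16
cycle 9: CDB Add1=-11 // r0:8,r1:-11,r2:Mul1,r3:12,r4:16
cycle 10: CDB Mul1=40 // r0:8,r1:-11,r2:40,r3:12,r4:16

STATUS = VALUE -11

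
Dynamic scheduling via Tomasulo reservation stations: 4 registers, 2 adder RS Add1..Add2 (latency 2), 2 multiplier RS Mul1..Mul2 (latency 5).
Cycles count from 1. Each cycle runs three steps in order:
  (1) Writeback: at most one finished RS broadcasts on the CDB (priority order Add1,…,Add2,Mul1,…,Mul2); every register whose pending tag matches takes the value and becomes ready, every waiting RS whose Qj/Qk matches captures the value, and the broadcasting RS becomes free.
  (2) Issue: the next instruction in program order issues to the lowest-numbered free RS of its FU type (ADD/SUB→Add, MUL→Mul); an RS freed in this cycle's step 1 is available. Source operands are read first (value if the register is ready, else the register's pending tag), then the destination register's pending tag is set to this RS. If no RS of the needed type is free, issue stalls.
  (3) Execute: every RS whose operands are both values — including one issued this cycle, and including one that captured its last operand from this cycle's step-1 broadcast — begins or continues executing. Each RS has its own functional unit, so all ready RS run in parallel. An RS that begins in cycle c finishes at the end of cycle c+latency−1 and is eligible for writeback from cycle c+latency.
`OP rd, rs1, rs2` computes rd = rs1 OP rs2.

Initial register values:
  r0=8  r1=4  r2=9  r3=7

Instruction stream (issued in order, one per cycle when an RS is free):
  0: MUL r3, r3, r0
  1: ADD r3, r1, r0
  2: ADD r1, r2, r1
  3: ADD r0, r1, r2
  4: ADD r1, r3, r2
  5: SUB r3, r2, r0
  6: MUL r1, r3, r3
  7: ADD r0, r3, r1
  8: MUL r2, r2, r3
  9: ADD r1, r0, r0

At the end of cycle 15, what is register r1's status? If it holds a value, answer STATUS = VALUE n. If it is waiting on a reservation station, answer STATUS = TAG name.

STATUS = TAG Add2

cycle 1: issue MUL r3<-Mul1 // r0:8,r1:4,r2:9,r3:Mul1
cycle 2: issue ADD r3<-Add1 // r0:8,r1:4,r2:9,r3:Add1
cycle 3: issue ADD r1<-Add2 // r0:8,r1:Add2,r2:9,r3:Add1
cycle 4: CDB Add1=12; issue ADD r0<-Add1 // r0:Add1,r1:Add2,r2:9,r3:12
cycle 5: CDB Add2=13; issue ADD r1<-Add2 // r0:Add1,r1:Add2,r2:9,r3:12
cycle 6: CDB Mul1=56; stall // r0:Add1,r1:Add2,r2:9,r3:12
cycle 7: CDB Add1=22; issue SUB r3<-Add1 // r0:22,r1:Add2,r2:9,r3:Add1
cycle 8: CDB Add2=21; issue MUL r1<-Mul1 // r0:22,r1:Mul1,r2:9,r3:Add1
cycle 9: CDB Add1=-13; issue ADD r0<-Add1 // r0:Add1,r1:Mul1,r2:9,r3:-13
cycle 10: issue MUL r2<-Mul2 // r0:Add1,r1:Mul1,r2:Mul2,r3:-13
cycle 11: issue ADD r1<-Add2 // r0:Add1,r1:Add2,r2:Mul2,r3:-13
cycle 12: - // r0:Add1,r1:Add2,r2:Mul2,r3:-13
cycle 13: - // r0:Add1,r1:Add2,r2:Mul2,r3:-13
cycle 14: CDB Mul1=169 // r0:Add1,r1:Add2,r2:Mul2,r3:-13
cycle 15: CDB Mul2=-117 // r0:Add1,r1:Add2,r2:-117,r3:-13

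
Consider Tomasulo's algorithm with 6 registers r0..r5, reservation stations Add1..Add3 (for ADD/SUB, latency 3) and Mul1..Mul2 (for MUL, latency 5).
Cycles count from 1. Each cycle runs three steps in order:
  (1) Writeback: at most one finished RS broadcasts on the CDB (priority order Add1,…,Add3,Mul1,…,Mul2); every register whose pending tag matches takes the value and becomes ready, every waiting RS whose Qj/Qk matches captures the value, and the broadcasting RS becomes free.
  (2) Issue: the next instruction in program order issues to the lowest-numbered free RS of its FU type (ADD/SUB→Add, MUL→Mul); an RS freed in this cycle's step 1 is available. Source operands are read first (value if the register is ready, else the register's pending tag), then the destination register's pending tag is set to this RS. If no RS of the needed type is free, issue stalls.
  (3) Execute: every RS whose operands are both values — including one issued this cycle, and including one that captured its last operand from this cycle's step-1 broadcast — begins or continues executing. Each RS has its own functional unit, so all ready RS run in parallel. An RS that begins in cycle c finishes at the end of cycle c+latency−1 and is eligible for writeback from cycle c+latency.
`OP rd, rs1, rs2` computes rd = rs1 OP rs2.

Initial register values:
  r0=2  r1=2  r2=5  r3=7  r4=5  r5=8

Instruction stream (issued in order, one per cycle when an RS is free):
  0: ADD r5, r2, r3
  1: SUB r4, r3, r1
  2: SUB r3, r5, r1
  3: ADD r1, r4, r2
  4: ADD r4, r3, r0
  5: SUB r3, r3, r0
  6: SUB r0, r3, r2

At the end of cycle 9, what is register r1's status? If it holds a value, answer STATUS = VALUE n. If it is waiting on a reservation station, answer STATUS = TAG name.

STATUS = VALUE 10

  c1: issue ADD r5<-Add1  regs: r0:2,r1:2,r2:5,r3:7,r4:5,r5:Add1
  c2: issue SUB r4<-Add2  regs: r0:2,r1:2,r2:5,r3:7,r4:Add2,r5:Add1
  c3: issue SUB r3<-Add3  regs: r0:2,r1:2,r2:5,r3:Add3,r4:Add2,r5:Add1
  c4: CDB Add1=12; issue ADD r1<-Add1  regs: r0:2,r1:Add1,r2:5,r3:Add3,r4:Add2,r5:12
  c5: CDB Add2=5; issue ADD r4<-Add2  regs: r0:2,r1:Add1,r2:5,r3:Add3,r4:Add2,r5:12
  c6: stall  regs: r0:2,r1:Add1,r2:5,r3:Add3,r4:Add2,r5:12
  c7: CDB Add3=10; issue SUB r3<-Add3  regs: r0:2,r1:Add1,r2:5,r3:Add3,r4:Add2,r5:12
  c8: CDB Add1=10; issue SUB r0<-Add1  regs: r0:Add1,r1:10,r2:5,r3:Add3,r4:Add2,r5:12
  c9: -  regs: r0:Add1,r1:10,r2:5,r3:Add3,r4:Add2,r5:12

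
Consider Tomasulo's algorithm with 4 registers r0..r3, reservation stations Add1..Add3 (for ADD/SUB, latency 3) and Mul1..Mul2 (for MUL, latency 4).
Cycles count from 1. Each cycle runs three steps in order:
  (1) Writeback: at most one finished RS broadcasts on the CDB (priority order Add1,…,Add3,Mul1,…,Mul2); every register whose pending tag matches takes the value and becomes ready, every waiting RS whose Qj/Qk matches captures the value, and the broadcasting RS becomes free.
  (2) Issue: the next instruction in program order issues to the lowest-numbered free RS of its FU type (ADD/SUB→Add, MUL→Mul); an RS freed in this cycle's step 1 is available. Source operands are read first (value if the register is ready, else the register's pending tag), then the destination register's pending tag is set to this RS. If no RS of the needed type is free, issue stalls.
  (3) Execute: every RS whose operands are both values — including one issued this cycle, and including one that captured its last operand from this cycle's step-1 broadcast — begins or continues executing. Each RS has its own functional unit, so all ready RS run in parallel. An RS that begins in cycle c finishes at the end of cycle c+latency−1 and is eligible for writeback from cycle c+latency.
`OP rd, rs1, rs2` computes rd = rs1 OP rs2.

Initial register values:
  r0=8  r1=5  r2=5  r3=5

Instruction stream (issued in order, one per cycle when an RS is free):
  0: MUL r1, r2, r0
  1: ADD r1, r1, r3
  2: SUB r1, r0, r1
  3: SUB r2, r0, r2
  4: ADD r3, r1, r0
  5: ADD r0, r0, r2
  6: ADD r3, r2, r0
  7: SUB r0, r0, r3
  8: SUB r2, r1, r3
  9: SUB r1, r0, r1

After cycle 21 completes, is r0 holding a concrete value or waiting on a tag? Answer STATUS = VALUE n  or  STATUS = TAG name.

STATUS = VALUE -3

  c1: issue MUL r1<-Mul1  regs: r0:8,r1:Mul1,r2:5,r3:5
  c2: issue ADD r1<-Add1  regs: r0:8,r1:Add1,r2:5,r3:5
  c3: issue SUB r1<-Add2  regs: r0:8,r1:Add2,r2:5,r3:5
  c4: issue SUB r2<-Add3  regs: r0:8,r1:Add2,r2:Add3,r3:5
  c5: CDB Mul1=40; stall  regs: r0:8,r1:Add2,r2:Add3,r3:5
  c6: stall  regs: r0:8,r1:Add2,r2:Add3,r3:5
  c7: CDB Add3=3; issue ADD r3<-Add3  regs: r0:8,r1:Add2,r2:3,r3:Add3
  c8: CDB Add1=45; issue ADD r0<-Add1  regs: r0:Add1,r1:Add2,r2:3,r3:Add3
  c9: stall  regs: r0:Add1,r1:Add2,r2:3,r3:Add3
  c10: stall  regs: r0:Add1,r1:Add2,r2:3,r3:Add3
  c11: CDB Add1=11; issue ADD r3<-Add1  regs: r0:11,r1:Add2,r2:3,r3:Add1
  c12: CDB Add2=-37; issue SUB r0<-Add2  regs: r0:Add2,r1:-37,r2:3,r3:Add1
  c13: stall  regs: r0:Add2,r1:-37,r2:3,r3:Add1
  c14: CDB Add1=14; issue SUB r2<-Add1  regs: r0:Add2,r1:-37,r2:Add1,r3:14
  c15: CDB Add3=-29; issue SUB r1<-Add3  regs: r0:Add2,r1:Add3,r2:Add1,r3:14
  c16: -  regs: r0:Add2,r1:Add3,r2:Add1,r3:14
  c17: CDB Add1=-51  regs: r0:Add2,r1:Add3,r2:-51,r3:14
  c18: CDB Add2=-3  regs: r0:-3,r1:Add3,r2:-51,r3:14
  c19: -  regs: r0:-3,r1:Add3,r2:-51,r3:14
  c20: -  regs: r0:-3,r1:Add3,r2:-51,r3:14
  c21: CDB Add3=34  regs: r0:-3,r1:34,r2:-51,r3:14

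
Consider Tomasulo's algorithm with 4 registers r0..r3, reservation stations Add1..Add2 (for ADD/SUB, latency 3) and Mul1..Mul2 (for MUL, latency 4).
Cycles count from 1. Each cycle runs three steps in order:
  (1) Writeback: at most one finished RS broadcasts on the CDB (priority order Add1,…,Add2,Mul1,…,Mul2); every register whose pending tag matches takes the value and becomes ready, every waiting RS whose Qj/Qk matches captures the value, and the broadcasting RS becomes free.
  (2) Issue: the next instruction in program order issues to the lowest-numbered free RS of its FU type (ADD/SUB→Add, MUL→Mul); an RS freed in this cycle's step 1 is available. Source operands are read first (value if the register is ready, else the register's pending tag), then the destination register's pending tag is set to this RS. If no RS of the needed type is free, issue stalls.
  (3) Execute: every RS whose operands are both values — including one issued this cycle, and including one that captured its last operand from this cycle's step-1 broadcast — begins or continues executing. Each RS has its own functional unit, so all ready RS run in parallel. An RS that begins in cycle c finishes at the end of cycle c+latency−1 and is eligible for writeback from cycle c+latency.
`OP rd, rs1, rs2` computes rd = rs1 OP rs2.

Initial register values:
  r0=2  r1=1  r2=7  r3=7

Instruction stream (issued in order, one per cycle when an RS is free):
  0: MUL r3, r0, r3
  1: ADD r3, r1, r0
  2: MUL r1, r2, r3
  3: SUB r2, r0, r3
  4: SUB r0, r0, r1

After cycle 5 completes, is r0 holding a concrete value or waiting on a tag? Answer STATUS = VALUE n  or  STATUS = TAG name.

cycle 1: issue MUL r3<-Mul1 // r0:2,r1:1,r2:7,r3:Mul1
cycle 2: issue ADD r3<-Add1 // r0:2,r1:1,r2:7,r3:Add1
cycle 3: issue MUL r1<-Mul2 // r0:2,r1:Mul2,r2:7,r3:Add1
cycle 4: issue SUB r2<-Add2 // r0:2,r1:Mul2,r2:Add2,r3:Add1
cycle 5: CDB Add1=3; issue SUB r0<-Add1 // r0:Add1,r1:Mul2,r2:Add2,r3:3

STATUS = TAG Add1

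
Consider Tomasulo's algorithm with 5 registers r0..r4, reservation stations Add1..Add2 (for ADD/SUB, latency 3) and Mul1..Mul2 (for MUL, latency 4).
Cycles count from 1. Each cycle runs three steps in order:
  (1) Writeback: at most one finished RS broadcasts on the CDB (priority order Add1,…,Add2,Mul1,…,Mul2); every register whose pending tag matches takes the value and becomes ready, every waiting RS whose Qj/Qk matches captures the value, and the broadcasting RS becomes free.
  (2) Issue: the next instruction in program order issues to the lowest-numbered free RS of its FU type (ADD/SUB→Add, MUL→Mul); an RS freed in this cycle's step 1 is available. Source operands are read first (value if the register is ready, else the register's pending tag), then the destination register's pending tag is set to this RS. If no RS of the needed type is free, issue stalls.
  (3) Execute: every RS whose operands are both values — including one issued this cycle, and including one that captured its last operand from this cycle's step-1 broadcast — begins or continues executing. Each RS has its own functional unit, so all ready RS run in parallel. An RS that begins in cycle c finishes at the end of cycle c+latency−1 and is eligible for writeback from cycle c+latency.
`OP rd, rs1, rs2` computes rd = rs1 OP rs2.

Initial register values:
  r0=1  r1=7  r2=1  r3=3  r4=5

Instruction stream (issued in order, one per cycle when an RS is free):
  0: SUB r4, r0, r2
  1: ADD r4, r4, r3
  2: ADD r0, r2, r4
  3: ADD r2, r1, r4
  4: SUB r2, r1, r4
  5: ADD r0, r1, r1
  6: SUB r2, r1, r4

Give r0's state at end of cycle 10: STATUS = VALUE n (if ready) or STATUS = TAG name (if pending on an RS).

cycle 1: issue SUB r4<-Add1 // r0:1,r1:7,r2:1,r3:3,r4:Add1
cycle 2: issue ADD r4<-Add2 // r0:1,r1:7,r2:1,r3:3,r4:Add2
cycle 3: stall // r0:1,r1:7,r2:1,r3:3,r4:Add2
cycle 4: CDB Add1=0; issue ADD r0<-Add1 // r0:Add1,r1:7,r2:1,r3:3,r4:Add2
cycle 5: stall // r0:Add1,r1:7,r2:1,r3:3,r4:Add2
cycle 6: stall // r0:Add1,r1:7,r2:1,r3:3,r4:Add2
cycle 7: CDB Add2=3; issue ADD r2<-Add2 // r0:Add1,r1:7,r2:Add2,r3:3,r4:3
cycle 8: stall // r0:Add1,r1:7,r2:Add2,r3:3,r4:3
cycle 9: stall // r0:Add1,r1:7,r2:Add2,r3:3,r4:3
cycle 10: CDB Add1=4; issue SUB r2<-Add1 // r0:4,r1:7,r2:Add1,r3:3,r4:3

STATUS = VALUE 4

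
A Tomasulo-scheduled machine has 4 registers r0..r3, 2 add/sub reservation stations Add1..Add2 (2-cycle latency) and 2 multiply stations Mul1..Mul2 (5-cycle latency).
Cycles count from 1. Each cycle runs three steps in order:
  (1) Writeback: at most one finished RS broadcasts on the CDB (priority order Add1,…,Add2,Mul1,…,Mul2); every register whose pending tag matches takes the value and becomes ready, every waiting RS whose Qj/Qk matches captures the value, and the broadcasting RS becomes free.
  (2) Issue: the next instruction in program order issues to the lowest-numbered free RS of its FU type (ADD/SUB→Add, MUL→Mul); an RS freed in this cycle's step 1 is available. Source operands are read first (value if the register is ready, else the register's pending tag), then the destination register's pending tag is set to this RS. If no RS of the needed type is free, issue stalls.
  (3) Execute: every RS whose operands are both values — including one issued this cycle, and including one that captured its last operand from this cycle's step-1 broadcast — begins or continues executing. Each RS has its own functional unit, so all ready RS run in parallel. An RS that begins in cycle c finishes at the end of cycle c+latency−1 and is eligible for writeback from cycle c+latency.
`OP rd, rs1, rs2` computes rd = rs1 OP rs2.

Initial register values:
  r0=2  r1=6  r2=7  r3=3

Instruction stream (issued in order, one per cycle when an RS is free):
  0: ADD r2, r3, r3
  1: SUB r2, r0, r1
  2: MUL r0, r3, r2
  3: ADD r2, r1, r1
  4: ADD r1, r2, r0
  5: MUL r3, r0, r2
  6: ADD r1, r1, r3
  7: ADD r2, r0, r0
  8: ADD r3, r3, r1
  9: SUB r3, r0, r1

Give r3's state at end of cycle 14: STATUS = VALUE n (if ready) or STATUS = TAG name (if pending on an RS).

STATUS = TAG Add2

cycle 1: issue ADD r2<-Add1 // r0:2,r1:6,r2:Add1,r3:3
cycle 2: issue SUB r2<-Add2 // r0:2,r1:6,r2:Add2,r3:3
cycle 3: CDB Add1=6; issue MUL r0<-Mul1 // r0:Mul1,r1:6,r2:Add2,r3:3
cycle 4: CDB Add2=-4; issue ADD r2<-Add1 // r0:Mul1,r1:6,r2:Add1,r3:3
cycle 5: issue ADD r1<-Add2 // r0:Mul1,r1:Add2,r2:Add1,r3:3
cycle 6: CDB Add1=12; issue MUL r3<-Mul2 // r0:Mul1,r1:Add2,r2:12,r3:Mul2
cycle 7: issue ADD r1<-Add1 // r0:Mul1,r1:Add1,r2:12,r3:Mul2
cycle 8: stall // r0:Mul1,r1:Add1,r2:12,r3:Mul2
cycle 9: CDB Mul1=-12; stall // r0:-12,r1:Add1,r2:12,r3:Mul2
cycle 10: stall // r0:-12,r1:Add1,r2:12,r3:Mul2
cycle 11: CDB Add2=0; issue ADD r2<-Add2 // r0:-12,r1:Add1,r2:Add2,r3:Mul2
cycle 12: stall // r0:-12,r1:Add1,r2:Add2,r3:Mul2
cycle 13: CDB Add2=-24; issue ADD r3<-Add2 // r0:-12,r1:Add1,r2:-24,r3:Add2
cycle 14: CDB Mul2=-144; stall // r0:-12,r1:Add1,r2:-24,r3:Add2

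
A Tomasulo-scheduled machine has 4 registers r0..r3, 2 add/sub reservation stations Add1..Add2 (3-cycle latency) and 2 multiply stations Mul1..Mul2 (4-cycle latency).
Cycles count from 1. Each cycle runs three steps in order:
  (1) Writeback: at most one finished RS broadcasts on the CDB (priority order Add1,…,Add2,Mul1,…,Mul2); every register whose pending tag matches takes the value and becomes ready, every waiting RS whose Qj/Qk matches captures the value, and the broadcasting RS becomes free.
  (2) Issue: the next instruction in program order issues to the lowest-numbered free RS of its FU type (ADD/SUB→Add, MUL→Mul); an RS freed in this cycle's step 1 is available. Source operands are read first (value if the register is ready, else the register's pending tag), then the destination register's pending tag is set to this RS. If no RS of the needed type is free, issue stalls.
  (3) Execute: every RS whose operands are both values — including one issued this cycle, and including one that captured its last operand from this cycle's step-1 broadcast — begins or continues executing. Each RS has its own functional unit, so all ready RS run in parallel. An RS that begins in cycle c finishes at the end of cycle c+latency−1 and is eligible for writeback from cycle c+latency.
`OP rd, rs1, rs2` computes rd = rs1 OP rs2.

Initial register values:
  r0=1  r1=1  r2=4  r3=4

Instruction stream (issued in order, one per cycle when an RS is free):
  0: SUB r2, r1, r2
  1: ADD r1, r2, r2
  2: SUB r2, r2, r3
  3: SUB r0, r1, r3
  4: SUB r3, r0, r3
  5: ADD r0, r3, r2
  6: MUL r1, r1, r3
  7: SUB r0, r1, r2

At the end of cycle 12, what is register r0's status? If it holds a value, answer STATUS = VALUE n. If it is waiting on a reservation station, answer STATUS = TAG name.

STATUS = TAG Add1

cycle 1: issue SUB r2<-Add1 // r0:1,r1:1,r2:Add1,r3:4
cycle 2: issue ADD r1<-Add2 // r0:1,r1:Add2,r2:Add1,r3:4
cycle 3: stall // r0:1,r1:Add2,r2:Add1,r3:4
cycle 4: CDB Add1=-3; issue SUB r2<-Add1 // r0:1,r1:Add2,r2:Add1,r3:4
cycle 5: stall // r0:1,r1:Add2,r2:Add1,r3:4
cycle 6: stall // r0:1,r1:Add2,r2:Add1,r3:4
cycle 7: CDB Add1=-7; issue SUB r0<-Add1 // r0:Add1,r1:Add2,r2:-7,r3:4
cycle 8: CDB Add2=-6; issue SUB r3<-Add2 // r0:Add1,r1:-6,r2:-7,r3:Add2
cycle 9: stall // r0:Add1,r1:-6,r2:-7,r3:Add2
cycle 10: stall // r0:Add1,r1:-6,r2:-7,r3:Add2
cycle 11: CDB Add1=-10; issue ADD r0<-Add1 // r0:Add1,r1:-6,r2:-7,r3:Add2
cycle 12: issue MUL r1<-Mul1 // r0:Add1,r1:Mul1,r2:-7,r3:Add2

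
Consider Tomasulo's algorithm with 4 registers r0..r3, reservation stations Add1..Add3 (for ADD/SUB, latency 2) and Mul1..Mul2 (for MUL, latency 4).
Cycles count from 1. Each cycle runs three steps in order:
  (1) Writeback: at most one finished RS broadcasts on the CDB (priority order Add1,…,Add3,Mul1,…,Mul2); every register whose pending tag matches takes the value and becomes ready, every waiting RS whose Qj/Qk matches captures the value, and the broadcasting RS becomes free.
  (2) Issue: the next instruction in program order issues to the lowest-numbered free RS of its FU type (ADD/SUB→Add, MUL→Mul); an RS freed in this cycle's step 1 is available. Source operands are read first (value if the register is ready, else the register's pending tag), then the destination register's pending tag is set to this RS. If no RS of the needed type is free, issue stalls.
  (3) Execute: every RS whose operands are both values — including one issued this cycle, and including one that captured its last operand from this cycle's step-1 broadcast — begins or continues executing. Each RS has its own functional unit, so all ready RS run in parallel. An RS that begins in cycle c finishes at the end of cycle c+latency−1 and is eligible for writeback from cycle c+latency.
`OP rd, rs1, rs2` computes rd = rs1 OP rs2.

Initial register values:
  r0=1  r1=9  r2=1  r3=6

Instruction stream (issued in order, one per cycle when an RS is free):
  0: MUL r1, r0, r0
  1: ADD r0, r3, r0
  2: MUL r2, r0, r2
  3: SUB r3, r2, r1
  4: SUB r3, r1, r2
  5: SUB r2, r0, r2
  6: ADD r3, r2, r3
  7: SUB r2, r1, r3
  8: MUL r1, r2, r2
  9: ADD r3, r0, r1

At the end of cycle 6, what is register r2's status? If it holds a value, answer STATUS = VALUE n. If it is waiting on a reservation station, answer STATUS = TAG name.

STATUS = TAG Add3

cycle 1: issue MUL r1<-Mul1 // r0:1,r1:Mul1,r2:1,r3:6
cycle 2: issue ADD r0<-Add1 // r0:Add1,r1:Mul1,r2:1,r3:6
cycle 3: issue MUL r2<-Mul2 // r0:Add1,r1:Mul1,r2:Mul2,r3:6
cycle 4: CDB Add1=7; issue SUB r3<-Add1 // r0:7,r1:Mul1,r2:Mul2,r3:Add1
cycle 5: CDB Mul1=1; issue SUB r3<-Add2 // r0:7,r1:1,r2:Mul2,r3:Add2
cycle 6: issue SUB r2<-Add3 // r0:7,r1:1,r2:Add3,r3:Add2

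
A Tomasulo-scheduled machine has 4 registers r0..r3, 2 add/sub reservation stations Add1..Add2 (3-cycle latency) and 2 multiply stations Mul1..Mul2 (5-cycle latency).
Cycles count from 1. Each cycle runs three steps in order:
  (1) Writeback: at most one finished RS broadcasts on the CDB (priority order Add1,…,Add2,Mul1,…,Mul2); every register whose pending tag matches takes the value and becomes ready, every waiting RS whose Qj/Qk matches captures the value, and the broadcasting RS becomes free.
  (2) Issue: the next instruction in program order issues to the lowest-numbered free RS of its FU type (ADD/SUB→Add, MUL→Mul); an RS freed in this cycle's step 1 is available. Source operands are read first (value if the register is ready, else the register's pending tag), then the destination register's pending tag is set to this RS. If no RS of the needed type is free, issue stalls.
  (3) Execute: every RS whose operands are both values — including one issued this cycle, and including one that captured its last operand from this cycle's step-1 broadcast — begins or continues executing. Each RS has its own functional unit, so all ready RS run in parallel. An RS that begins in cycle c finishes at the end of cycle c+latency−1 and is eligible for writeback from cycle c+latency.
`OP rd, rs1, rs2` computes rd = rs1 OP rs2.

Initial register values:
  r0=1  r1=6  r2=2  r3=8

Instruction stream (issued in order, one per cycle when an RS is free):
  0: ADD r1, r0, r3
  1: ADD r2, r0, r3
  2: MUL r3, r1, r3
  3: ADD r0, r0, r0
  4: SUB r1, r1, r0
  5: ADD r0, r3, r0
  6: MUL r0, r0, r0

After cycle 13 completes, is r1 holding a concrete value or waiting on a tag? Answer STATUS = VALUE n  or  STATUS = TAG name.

STATUS = VALUE 7

c1: issue ADD r1<-Add1 | r0:1,r1:Add1,r2:2,r3:8
c2: issue ADD r2<-Add2 | r0:1,r1:Add1,r2:Add2,r3:8
c3: issue MUL r3<-Mul1 | r0:1,r1:Add1,r2:Add2,r3:Mul1
c4: CDB Add1=9; issue ADD r0<-Add1 | r0:Add1,r1:9,r2:Add2,r3:Mul1
c5: CDB Add2=9; issue SUB r1<-Add2 | r0:Add1,r1:Add2,r2:9,r3:Mul1
c6: stall | r0:Add1,r1:Add2,r2:9,r3:Mul1
c7: CDB Add1=2; issue ADD r0<-Add1 | r0:Add1,r1:Add2,r2:9,r3:Mul1
c8: issue MUL r0<-Mul2 | r0:Mul2,r1:Add2,r2:9,r3:Mul1
c9: CDB Mul1=72 | r0:Mul2,r1:Add2,r2:9,r3:72
c10: CDB Add2=7 | r0:Mul2,r1:7,r2:9,r3:72
c11: - | r0:Mul2,r1:7,r2:9,r3:72
c12: CDB Add1=74 | r0:Mul2,r1:7,r2:9,r3:72
c13: - | r0:Mul2,r1:7,r2:9,r3:72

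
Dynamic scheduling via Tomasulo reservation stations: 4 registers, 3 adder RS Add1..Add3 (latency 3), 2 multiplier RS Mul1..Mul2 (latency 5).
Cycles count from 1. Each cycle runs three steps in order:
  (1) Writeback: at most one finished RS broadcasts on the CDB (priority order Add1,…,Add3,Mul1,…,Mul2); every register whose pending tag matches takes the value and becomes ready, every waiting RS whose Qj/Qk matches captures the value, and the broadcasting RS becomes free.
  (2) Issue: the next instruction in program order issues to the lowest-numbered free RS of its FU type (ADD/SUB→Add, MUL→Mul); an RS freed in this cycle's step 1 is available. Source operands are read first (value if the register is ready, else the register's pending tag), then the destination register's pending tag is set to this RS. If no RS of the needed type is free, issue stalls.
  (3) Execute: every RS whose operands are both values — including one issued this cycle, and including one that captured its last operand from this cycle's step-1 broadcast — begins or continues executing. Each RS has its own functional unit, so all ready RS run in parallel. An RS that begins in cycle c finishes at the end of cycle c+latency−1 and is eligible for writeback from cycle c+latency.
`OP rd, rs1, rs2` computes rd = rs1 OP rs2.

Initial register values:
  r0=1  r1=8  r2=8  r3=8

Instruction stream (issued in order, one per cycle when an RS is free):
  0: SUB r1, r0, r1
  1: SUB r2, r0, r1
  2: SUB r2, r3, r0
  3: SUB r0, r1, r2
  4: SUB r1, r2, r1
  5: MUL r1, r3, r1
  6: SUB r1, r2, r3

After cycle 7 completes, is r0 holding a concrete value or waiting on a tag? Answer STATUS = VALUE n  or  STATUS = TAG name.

c1: issue SUB r1<-Add1 | r0:1,r1:Add1,r2:8,r3:8
c2: issue SUB r2<-Add2 | r0:1,r1:Add1,r2:Add2,r3:8
c3: issue SUB r2<-Add3 | r0:1,r1:Add1,r2:Add3,r3:8
c4: CDB Add1=-7; issue SUB r0<-Add1 | r0:Add1,r1:-7,r2:Add3,r3:8
c5: stall | r0:Add1,r1:-7,r2:Add3,r3:8
c6: CDB Add3=7; issue SUB r1<-Add3 | r0:Add1,r1:Add3,r2:7,r3:8
c7: CDB Add2=8; issue MUL r1<-Mul1 | r0:Add1,r1:Mul1,r2:7,r3:8

STATUS = TAG Add1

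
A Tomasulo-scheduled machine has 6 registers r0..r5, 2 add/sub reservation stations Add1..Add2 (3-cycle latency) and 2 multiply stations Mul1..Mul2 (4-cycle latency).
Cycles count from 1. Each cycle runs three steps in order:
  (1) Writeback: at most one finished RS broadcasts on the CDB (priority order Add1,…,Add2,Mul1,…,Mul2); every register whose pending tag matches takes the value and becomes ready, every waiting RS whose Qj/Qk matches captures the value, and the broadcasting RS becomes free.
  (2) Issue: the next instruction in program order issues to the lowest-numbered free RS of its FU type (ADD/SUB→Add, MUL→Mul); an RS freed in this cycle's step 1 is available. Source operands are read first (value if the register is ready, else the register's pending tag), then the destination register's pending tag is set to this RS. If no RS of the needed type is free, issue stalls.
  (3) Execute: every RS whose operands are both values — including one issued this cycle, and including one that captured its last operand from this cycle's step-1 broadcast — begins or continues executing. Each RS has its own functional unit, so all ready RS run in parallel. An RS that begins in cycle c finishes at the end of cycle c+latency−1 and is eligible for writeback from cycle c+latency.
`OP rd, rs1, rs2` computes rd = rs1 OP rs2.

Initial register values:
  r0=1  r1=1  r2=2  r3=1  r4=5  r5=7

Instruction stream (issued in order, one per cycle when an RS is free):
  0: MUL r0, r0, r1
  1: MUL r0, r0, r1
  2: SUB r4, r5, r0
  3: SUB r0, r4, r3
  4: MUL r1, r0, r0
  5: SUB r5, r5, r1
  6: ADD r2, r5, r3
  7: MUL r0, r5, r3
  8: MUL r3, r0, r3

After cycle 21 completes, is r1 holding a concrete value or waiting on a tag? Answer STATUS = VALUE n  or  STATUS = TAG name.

  c1: issue MUL r0<-Mul1  regs: r0:Mul1,r1:1,r2:2,r3:1,r4:5,r5:7
  c2: issue MUL r0<-Mul2  regs: r0:Mul2,r1:1,r2:2,r3:1,r4:5,r5:7
  c3: issue SUB r4<-Add1  regs: r0:Mul2,r1:1,r2:2,r3:1,r4:Add1,r5:7
  c4: issue SUB r0<-Add2  regs: r0:Add2,r1:1,r2:2,r3:1,r4:Add1,r5:7
  c5: CDB Mul1=1; issue MUL r1<-Mul1  regs: r0:Add2,r1:Mul1,r2:2,r3:1,r4:Add1,r5:7
  c6: stall  regs: r0:Add2,r1:Mul1,r2:2,r3:1,r4:Add1,r5:7
  c7: stall  regs: r0:Add2,r1:Mul1,r2:2,r3:1,r4:Add1,r5:7
  c8: stall  regs: r0:Add2,r1:Mul1,r2:2,r3:1,r4:Add1,r5:7
  c9: CDB Mul2=1; stall  regs: r0:Add2,r1:Mul1,r2:2,r3:1,r4:Add1,r5:7
  c10: stall  regs: r0:Add2,r1:Mul1,r2:2,r3:1,r4:Add1,r5:7
  c11: stall  regs: r0:Add2,r1:Mul1,r2:2,r3:1,r4:Add1,r5:7
  c12: CDB Add1=6; issue SUB r5<-Add1  regs: r0:Add2,r1:Mul1,r2:2,r3:1,r4:6,r5:Add1
  c13: stall  regs: r0:Add2,r1:Mul1,r2:2,r3:1,r4:6,r5:Add1
  c14: stall  regs: r0:Add2,r1:Mul1,r2:2,r3:1,r4:6,r5:Add1
  c15: CDB Add2=5; issue ADD r2<-Add2  regs: r0:5,r1:Mul1,r2:Add2,r3:1,r4:6,r5:Add1
  c16: issue MUL r0<-Mul2  regs: r0:Mul2,r1:Mul1,r2:Add2,r3:1,r4:6,r5:Add1
  c17: stall  regs: r0:Mul2,r1:Mul1,r2:Add2,r3:1,r4:6,r5:Add1
  c18: stall  regs: r0:Mul2,r1:Mul1,r2:Add2,r3:1,r4:6,r5:Add1
  c19: CDB Mul1=25; issue MUL r3<-Mul1  regs: r0:Mul2,r1:25,r2:Add2,r3:Mul1,r4:6,r5:Add1
  c20: -  regs: r0:Mul2,r1:25,r2:Add2,r3:Mul1,r4:6,r5:Add1
  c21: -  regs: r0:Mul2,r1:25,r2:Add2,r3:Mul1,r4:6,r5:Add1

STATUS = VALUE 25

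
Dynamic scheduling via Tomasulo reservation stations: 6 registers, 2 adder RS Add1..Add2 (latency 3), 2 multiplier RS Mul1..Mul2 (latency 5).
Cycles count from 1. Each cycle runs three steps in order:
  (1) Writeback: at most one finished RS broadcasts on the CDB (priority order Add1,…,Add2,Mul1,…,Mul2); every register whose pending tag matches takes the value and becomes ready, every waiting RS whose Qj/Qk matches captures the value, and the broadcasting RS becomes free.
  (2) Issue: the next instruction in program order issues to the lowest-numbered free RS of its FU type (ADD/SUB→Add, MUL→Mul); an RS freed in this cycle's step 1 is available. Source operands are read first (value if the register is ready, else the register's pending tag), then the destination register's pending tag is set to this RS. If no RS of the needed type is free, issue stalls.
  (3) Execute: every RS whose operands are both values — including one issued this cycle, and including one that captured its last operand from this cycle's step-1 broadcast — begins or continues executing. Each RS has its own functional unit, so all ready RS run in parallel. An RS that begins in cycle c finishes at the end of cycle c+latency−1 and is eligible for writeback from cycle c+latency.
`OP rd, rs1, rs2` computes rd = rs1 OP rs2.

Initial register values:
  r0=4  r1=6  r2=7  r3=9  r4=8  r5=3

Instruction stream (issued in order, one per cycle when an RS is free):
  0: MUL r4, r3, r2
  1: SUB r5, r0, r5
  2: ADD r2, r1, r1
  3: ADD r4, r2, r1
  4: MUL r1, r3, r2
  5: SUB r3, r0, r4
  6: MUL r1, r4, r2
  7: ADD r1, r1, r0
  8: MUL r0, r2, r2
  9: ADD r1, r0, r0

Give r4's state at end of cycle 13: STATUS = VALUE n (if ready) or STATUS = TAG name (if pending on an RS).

c1: issue MUL r4<-Mul1 | r0:4,r1:6,r2:7,r3:9,r4:Mul1,r5:3
c2: issue SUB r5<-Add1 | r0:4,r1:6,r2:7,r3:9,r4:Mul1,r5:Add1
c3: issue ADD r2<-Add2 | r0:4,r1:6,r2:Add2,r3:9,r4:Mul1,r5:Add1
c4: stall | r0:4,r1:6,r2:Add2,r3:9,r4:Mul1,r5:Add1
c5: CDB Add1=1; issue ADD r4<-Add1 | r0:4,r1:6,r2:Add2,r3:9,r4:Add1,r5:1
c6: CDB Add2=12; issue MUL r1<-Mul2 | r0:4,r1:Mul2,r2:12,r3:9,r4:Add1,r5:1
c7: CDB Mul1=63; issue SUB r3<-Add2 | r0:4,r1:Mul2,r2:12,r3:Add2,r4:Add1,r5:1
c8: issue MUL r1<-Mul1 | r0:4,r1:Mul1,r2:12,r3:Add2,r4:Add1,r5:1
c9: CDB Add1=18; issue ADD r1<-Add1 | r0:4,r1:Add1,r2:12,r3:Add2,r4:18,r5:1
c10: stall | r0:4,r1:Add1,r2:12,r3:Add2,r4:18,r5:1
c11: CDB Mul2=108; issue MUL r0<-Mul2 | r0:Mul2,r1:Add1,r2:12,r3:Add2,r4:18,r5:1
c12: CDB Add2=-14; issue ADD r1<-Add2 | r0:Mul2,r1:Add2,r2:12,r3:-14,r4:18,r5:1
c13: - | r0:Mul2,r1:Add2,r2:12,r3:-14,r4:18,r5:1

STATUS = VALUE 18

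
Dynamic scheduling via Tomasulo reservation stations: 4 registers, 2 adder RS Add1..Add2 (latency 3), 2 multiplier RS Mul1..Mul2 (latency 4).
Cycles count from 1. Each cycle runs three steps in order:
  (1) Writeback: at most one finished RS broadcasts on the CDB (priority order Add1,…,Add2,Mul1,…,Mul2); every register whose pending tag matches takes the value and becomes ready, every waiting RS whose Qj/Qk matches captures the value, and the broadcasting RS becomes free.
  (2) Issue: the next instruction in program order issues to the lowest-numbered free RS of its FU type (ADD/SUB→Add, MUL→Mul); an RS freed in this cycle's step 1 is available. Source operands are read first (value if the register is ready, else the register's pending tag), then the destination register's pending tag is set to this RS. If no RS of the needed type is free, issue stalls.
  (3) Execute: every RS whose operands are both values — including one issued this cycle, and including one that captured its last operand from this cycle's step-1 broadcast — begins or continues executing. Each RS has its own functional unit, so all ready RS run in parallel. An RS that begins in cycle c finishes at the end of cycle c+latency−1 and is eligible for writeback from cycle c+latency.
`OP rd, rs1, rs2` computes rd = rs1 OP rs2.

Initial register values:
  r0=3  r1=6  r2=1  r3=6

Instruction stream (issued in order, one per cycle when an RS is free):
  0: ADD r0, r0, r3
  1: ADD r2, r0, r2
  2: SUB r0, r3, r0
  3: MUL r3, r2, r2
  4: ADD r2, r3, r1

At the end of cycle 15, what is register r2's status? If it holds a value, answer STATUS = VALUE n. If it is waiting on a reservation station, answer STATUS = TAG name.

cycle 1: issue ADD r0<-Add1 // r0:Add1,r1:6,r2:1,r3:6
cycle 2: issue ADD r2<-Add2 // r0:Add1,r1:6,r2:Add2,r3:6
cycle 3: stall // r0:Add1,r1:6,r2:Add2,r3:6
cycle 4: CDB Add1=9; issue SUB r0<-Add1 // r0:Add1,r1:6,r2:Add2,r3:6
cycle 5: issue MUL r3<-Mul1 // r0:Add1,r1:6,r2:Add2,r3:Mul1
cycle 6: stall // r0:Add1,r1:6,r2:Add2,r3:Mul1
cycle 7: CDB Add1=-3; issue ADD r2<-Add1 // r0:-3,r1:6,r2:Add1,r3:Mul1
cycle 8: CDB Add2=10 // r0:-3,r1:6,r2:Add1,r3:Mul1
cycle 9: - // r0:-3,r1:6,r2:Add1,r3:Mul1
cycle 10: - // r0:-3,r1:6,r2:Add1,r3:Mul1
cycle 11: - // r0:-3,r1:6,r2:Add1,r3:Mul1
cycle 12: CDB Mul1=100 // r0:-3,r1:6,r2:Add1,r3:100
cycle 13: - // r0:-3,r1:6,r2:Add1,r3:100
cycle 14: - // r0:-3,r1:6,r2:Add1,r3:100
cycle 15: CDB Add1=106 // r0:-3,r1:6,r2:106,r3:100

STATUS = VALUE 106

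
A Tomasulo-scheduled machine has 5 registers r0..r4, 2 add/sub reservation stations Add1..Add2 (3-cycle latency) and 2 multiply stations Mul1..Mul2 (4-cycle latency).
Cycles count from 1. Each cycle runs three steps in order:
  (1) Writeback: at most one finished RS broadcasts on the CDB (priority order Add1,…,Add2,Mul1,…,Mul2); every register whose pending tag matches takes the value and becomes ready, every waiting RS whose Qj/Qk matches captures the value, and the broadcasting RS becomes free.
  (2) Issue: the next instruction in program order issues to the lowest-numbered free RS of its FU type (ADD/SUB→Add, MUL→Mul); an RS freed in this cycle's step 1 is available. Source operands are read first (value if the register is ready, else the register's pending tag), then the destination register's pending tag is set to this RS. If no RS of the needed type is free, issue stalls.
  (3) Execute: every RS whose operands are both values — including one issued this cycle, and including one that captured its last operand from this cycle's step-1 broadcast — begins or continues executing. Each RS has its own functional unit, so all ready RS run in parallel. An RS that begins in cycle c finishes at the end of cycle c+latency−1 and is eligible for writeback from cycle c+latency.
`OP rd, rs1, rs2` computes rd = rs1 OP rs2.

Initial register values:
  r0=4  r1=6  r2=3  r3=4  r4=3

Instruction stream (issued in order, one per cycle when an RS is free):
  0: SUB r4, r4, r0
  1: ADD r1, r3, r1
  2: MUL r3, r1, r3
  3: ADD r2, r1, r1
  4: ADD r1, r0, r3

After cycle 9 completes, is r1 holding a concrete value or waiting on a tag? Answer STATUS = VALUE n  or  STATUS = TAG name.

STATUS = TAG Add2

  c1: issue SUB r4<-Add1  regs: r0:4,r1:6,r2:3,r3:4,r4:Add1
  c2: issue ADD r1<-Add2  regs: r0:4,r1:Add2,r2:3,r3:4,r4:Add1
  c3: issue MUL r3<-Mul1  regs: r0:4,r1:Add2,r2:3,r3:Mul1,r4:Add1
  c4: CDB Add1=-1; issue ADD r2<-Add1  regs: r0:4,r1:Add2,r2:Add1,r3:Mul1,r4:-1
  c5: CDB Add2=10; issue ADD r1<-Add2  regs: r0:4,r1:Add2,r2:Add1,r3:Mul1,r4:-1
  c6: -  regs: r0:4,r1:Add2,r2:Add1,r3:Mul1,r4:-1
  c7: -  regs: r0:4,r1:Add2,r2:Add1,r3:Mul1,r4:-1
  c8: CDB Add1=20  regs: r0:4,r1:Add2,r2:20,r3:Mul1,r4:-1
  c9: CDB Mul1=40  regs: r0:4,r1:Add2,r2:20,r3:40,r4:-1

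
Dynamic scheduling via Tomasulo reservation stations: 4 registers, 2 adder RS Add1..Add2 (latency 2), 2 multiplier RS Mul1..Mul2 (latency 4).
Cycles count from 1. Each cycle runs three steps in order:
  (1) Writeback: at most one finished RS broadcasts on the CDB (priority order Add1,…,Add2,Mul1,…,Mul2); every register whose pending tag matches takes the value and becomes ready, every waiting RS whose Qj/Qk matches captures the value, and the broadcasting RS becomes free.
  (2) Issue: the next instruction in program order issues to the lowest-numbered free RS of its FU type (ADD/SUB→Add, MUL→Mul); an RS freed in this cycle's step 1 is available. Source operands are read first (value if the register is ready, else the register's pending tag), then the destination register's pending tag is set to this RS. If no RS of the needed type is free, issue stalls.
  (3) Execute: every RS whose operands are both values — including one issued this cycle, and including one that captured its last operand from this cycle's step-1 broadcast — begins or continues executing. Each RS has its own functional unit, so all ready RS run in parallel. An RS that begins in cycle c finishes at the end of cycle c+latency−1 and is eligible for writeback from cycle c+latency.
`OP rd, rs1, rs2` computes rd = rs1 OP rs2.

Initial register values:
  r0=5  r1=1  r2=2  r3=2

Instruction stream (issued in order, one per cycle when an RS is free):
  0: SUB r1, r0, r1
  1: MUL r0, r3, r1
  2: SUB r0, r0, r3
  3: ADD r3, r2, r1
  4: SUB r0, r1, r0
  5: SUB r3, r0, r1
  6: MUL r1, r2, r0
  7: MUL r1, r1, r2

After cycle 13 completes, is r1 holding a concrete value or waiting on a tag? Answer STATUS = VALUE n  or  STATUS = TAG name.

STATUS = TAG Mul2

c1: issue SUB r1<-Add1 | r0:5,r1:Add1,r2:2,r3:2
c2: issue MUL r0<-Mul1 | r0:Mul1,r1:Add1,r2:2,r3:2
c3: CDB Add1=4; issue SUB r0<-Add1 | r0:Add1,r1:4,r2:2,r3:2
c4: issue ADD r3<-Add2 | r0:Add1,r1:4,r2:2,r3:Add2
c5: stall | r0:Add1,r1:4,r2:2,r3:Add2
c6: CDB Add2=6; issue SUB r0<-Add2 | r0:Add2,r1:4,r2:2,r3:6
c7: CDB Mul1=8; stall | r0:Add2,r1:4,r2:2,r3:6
c8: stall | r0:Add2,r1:4,r2:2,r3:6
c9: CDB Add1=6; issue SUB r3<-Add1 | r0:Add2,r1:4,r2:2,r3:Add1
c10: issue MUL r1<-Mul1 | r0:Add2,r1:Mul1,r2:2,r3:Add1
c11: CDB Add2=-2; issue MUL r1<-Mul2 | r0:-2,r1:Mul2,r2:2,r3:Add1
c12: - | r0:-2,r1:Mul2,r2:2,r3:Add1
c13: CDB Add1=-6 | r0:-2,r1:Mul2,r2:2,r3:-6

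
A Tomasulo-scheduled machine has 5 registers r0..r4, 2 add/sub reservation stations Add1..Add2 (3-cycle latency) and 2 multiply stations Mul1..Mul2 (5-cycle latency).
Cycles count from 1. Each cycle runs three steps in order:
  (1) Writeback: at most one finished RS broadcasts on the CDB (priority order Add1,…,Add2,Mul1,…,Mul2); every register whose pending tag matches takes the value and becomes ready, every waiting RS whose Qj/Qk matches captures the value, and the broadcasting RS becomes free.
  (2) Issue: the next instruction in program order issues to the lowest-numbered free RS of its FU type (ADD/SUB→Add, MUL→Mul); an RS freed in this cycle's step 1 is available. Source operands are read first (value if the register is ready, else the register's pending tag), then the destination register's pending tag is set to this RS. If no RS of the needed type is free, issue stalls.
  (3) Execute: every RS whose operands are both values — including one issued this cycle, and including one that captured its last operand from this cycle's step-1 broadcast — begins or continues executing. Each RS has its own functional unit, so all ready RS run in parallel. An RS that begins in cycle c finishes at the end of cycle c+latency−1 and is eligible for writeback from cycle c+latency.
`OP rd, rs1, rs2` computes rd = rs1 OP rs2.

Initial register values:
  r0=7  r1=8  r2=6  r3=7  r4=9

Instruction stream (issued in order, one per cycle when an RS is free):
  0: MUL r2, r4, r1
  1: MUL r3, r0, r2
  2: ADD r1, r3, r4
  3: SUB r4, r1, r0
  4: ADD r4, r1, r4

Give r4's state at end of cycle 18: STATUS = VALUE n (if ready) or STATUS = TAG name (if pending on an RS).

STATUS = TAG Add1

c1: issue MUL r2<-Mul1 | r0:7,r1:8,r2:Mul1,r3:7,r4:9
c2: issue MUL r3<-Mul2 | r0:7,r1:8,r2:Mul1,r3:Mul2,r4:9
c3: issue ADD r1<-Add1 | r0:7,r1:Add1,r2:Mul1,r3:Mul2,r4:9
c4: issue SUB r4<-Add2 | r0:7,r1:Add1,r2:Mul1,r3:Mul2,r4:Add2
c5: stall | r0:7,r1:Add1,r2:Mul1,r3:Mul2,r4:Add2
c6: CDB Mul1=72; stall | r0:7,r1:Add1,r2:72,r3:Mul2,r4:Add2
c7: stall | r0:7,r1:Add1,r2:72,r3:Mul2,r4:Add2
c8: stall | r0:7,r1:Add1,r2:72,r3:Mul2,r4:Add2
c9: stall | r0:7,r1:Add1,r2:72,r3:Mul2,r4:Add2
c10: stall | r0:7,r1:Add1,r2:72,r3:Mul2,r4:Add2
c11: CDB Mul2=504; stall | r0:7,r1:Add1,r2:72,r3:504,r4:Add2
c12: stall | r0:7,r1:Add1,r2:72,r3:504,r4:Add2
c13: stall | r0:7,r1:Add1,r2:72,r3:504,r4:Add2
c14: CDB Add1=513; issue ADD r4<-Add1 | r0:7,r1:513,r2:72,r3:504,r4:Add1
c15: - | r0:7,r1:513,r2:72,r3:504,r4:Add1
c16: - | r0:7,r1:513,r2:72,r3:504,r4:Add1
c17: CDB Add2=506 | r0:7,r1:513,r2:72,r3:504,r4:Add1
c18: - | r0:7,r1:513,r2:72,r3:504,r4:Add1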